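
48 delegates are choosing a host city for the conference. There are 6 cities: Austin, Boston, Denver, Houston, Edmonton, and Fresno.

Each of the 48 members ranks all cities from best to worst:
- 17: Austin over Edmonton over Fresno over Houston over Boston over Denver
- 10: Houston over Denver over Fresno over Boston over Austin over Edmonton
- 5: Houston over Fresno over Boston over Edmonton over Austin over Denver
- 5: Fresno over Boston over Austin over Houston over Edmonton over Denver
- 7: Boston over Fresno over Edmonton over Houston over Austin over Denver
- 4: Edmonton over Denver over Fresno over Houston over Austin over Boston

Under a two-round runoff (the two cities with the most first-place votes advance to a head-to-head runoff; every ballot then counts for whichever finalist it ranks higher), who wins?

Round 1 first-place votes: Austin 17, Boston 7, Denver 0, Houston 15, Edmonton 4, Fresno 5. Austin and Houston advance.
Runoff: Austin is ranked above Houston on 22 ballots, Houston above Austin on 26.

Houston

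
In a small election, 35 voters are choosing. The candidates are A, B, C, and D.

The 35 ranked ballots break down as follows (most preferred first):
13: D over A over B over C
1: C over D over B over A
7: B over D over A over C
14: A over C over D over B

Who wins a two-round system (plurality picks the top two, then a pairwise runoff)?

Round 1 first-place votes: A 14, B 7, C 1, D 13. A and D advance.
Runoff: A is ranked above D on 14 ballots, D above A on 21.

D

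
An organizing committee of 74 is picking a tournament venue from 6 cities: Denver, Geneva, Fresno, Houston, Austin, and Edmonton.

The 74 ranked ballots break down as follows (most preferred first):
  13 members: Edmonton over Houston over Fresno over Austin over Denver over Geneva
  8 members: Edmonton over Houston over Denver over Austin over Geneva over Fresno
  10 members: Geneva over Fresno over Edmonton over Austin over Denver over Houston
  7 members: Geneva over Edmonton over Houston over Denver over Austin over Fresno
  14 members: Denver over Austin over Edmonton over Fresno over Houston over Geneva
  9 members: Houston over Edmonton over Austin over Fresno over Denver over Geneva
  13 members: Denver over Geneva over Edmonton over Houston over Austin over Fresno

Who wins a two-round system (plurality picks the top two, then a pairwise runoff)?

Round 1 first-place votes: Denver 27, Geneva 17, Fresno 0, Houston 9, Austin 0, Edmonton 21. Denver and Edmonton advance.
Runoff: Denver is ranked above Edmonton on 27 ballots, Edmonton above Denver on 47.

Edmonton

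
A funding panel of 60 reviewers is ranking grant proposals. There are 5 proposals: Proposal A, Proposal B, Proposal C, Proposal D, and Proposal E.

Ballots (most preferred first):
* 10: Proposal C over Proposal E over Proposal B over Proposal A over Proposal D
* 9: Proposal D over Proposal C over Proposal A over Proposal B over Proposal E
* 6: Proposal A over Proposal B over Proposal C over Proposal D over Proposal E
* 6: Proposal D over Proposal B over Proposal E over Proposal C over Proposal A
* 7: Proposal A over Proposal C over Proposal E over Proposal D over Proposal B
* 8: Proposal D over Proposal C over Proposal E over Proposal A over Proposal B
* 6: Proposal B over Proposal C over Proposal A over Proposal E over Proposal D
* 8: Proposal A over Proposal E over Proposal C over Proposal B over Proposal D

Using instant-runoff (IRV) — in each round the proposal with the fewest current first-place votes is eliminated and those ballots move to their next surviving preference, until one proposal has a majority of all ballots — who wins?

Proposal A

Round 1: Proposal A 21, Proposal B 6, Proposal C 10, Proposal D 23, Proposal E 0. Proposal E eliminated.
Round 2: Proposal A 21, Proposal B 6, Proposal C 10, Proposal D 23. Proposal B eliminated.
Round 3: Proposal A 21, Proposal C 16, Proposal D 23. Proposal C eliminated.
Round 4: Proposal A 37, Proposal D 23. Proposal A has a majority (≥31).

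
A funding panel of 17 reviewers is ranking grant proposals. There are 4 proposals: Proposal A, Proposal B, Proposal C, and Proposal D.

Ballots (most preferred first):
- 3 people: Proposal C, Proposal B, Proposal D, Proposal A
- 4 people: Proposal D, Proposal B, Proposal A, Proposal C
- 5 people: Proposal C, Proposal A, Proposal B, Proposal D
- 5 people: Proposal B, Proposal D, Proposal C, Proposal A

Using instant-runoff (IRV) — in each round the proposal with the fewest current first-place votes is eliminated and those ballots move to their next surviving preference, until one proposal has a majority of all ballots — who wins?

Round 1: Proposal A 0, Proposal B 5, Proposal C 8, Proposal D 4. Proposal A eliminated.
Round 2: Proposal B 5, Proposal C 8, Proposal D 4. Proposal D eliminated.
Round 3: Proposal B 9, Proposal C 8. Proposal B has a majority (≥9).

Proposal B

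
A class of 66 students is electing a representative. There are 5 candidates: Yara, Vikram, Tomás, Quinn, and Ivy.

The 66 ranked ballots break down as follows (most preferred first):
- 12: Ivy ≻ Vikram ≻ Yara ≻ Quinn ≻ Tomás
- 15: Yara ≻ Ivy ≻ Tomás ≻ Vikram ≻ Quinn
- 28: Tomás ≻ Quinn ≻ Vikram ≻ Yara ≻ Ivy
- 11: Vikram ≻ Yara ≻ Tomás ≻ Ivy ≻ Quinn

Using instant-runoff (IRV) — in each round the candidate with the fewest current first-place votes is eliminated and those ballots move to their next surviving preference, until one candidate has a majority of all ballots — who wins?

Yara

Round 1: Yara 15, Vikram 11, Tomás 28, Quinn 0, Ivy 12. Quinn eliminated.
Round 2: Yara 15, Vikram 11, Tomás 28, Ivy 12. Vikram eliminated.
Round 3: Yara 26, Tomás 28, Ivy 12. Ivy eliminated.
Round 4: Yara 38, Tomás 28. Yara has a majority (≥34).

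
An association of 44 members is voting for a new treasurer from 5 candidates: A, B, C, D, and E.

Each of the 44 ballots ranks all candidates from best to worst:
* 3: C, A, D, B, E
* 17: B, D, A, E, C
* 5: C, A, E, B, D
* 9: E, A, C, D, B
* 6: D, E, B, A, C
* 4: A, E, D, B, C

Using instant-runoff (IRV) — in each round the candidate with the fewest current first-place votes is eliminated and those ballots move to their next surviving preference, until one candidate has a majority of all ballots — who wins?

Round 1: A 4, B 17, C 8, D 6, E 9. A eliminated.
Round 2: B 17, C 8, D 6, E 13. D eliminated.
Round 3: B 17, C 8, E 19. C eliminated.
Round 4: B 20, E 24. E has a majority (≥23).

E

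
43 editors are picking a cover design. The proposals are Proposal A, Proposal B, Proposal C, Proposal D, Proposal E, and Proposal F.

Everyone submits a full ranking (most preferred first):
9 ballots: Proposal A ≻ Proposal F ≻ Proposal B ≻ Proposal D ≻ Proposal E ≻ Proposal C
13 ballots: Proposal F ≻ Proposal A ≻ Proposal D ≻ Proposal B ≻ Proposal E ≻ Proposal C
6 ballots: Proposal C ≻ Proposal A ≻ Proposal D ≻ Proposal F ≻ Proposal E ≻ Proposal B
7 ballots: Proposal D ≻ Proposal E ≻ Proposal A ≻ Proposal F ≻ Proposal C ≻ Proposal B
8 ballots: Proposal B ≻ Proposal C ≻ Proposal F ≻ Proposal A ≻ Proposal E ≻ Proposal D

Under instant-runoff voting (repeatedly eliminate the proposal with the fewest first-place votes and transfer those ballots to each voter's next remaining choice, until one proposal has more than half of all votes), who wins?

Round 1: Proposal A 9, Proposal B 8, Proposal C 6, Proposal D 7, Proposal E 0, Proposal F 13. Proposal E eliminated.
Round 2: Proposal A 9, Proposal B 8, Proposal C 6, Proposal D 7, Proposal F 13. Proposal C eliminated.
Round 3: Proposal A 15, Proposal B 8, Proposal D 7, Proposal F 13. Proposal D eliminated.
Round 4: Proposal A 22, Proposal B 8, Proposal F 13. Proposal A has a majority (≥22).

Proposal A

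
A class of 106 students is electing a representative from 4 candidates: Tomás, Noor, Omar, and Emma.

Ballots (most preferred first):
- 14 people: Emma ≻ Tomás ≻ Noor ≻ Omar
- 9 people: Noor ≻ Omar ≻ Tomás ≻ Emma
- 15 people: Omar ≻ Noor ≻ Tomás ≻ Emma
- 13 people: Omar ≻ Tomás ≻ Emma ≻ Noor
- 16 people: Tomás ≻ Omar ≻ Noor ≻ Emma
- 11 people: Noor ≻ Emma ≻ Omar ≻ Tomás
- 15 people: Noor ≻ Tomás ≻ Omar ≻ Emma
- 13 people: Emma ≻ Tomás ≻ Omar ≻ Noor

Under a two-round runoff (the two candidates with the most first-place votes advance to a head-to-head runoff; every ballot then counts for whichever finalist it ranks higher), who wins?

Omar

Round 1 first-place votes: Tomás 16, Noor 35, Omar 28, Emma 27. Noor and Omar advance.
Runoff: Noor is ranked above Omar on 49 ballots, Omar above Noor on 57.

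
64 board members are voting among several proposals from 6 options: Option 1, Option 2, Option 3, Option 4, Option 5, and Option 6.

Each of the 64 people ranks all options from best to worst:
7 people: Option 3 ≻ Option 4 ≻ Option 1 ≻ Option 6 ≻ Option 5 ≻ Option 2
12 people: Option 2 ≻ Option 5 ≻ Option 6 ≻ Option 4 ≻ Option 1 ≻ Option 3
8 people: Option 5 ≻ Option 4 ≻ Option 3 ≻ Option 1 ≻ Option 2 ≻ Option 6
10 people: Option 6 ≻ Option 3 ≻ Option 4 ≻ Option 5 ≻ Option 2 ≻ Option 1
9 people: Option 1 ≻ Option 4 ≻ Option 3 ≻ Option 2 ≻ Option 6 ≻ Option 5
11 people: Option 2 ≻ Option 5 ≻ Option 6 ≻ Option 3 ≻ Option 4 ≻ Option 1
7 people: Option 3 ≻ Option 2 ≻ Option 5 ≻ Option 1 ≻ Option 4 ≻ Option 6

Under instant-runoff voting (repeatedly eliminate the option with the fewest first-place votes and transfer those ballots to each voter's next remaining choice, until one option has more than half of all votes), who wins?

Option 3

Round 1: Option 1 9, Option 2 23, Option 3 14, Option 4 0, Option 5 8, Option 6 10. Option 4 eliminated.
Round 2: Option 1 9, Option 2 23, Option 3 14, Option 5 8, Option 6 10. Option 5 eliminated.
Round 3: Option 1 9, Option 2 23, Option 3 22, Option 6 10. Option 1 eliminated.
Round 4: Option 2 23, Option 3 31, Option 6 10. Option 6 eliminated.
Round 5: Option 2 23, Option 3 41. Option 3 has a majority (≥33).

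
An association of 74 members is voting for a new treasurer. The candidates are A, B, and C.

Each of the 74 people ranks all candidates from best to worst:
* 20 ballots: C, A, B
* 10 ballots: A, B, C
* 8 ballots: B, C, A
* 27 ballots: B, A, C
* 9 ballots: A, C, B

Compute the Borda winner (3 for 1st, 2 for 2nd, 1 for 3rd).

A: 20×2 + 10×3 + 8×1 + 27×2 + 9×3 = 159
B: 20×1 + 10×2 + 8×3 + 27×3 + 9×1 = 154
C: 20×3 + 10×1 + 8×2 + 27×1 + 9×2 = 131

A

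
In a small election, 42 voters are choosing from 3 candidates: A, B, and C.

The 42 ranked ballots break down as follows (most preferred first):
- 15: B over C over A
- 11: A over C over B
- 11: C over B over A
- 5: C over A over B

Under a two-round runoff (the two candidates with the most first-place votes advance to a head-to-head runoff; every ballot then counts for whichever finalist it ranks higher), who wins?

Round 1 first-place votes: A 11, B 15, C 16. C and B advance.
Runoff: C is ranked above B on 27 ballots, B above C on 15.

C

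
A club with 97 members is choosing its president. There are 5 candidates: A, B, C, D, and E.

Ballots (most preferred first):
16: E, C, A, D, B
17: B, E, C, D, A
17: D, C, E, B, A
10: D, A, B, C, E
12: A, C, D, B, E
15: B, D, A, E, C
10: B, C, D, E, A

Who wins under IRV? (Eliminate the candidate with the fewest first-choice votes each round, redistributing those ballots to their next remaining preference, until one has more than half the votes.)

D

Round 1: A 12, B 42, C 0, D 27, E 16. C eliminated.
Round 2: A 12, B 42, D 27, E 16. A eliminated.
Round 3: B 42, D 39, E 16. E eliminated.
Round 4: B 42, D 55. D has a majority (≥49).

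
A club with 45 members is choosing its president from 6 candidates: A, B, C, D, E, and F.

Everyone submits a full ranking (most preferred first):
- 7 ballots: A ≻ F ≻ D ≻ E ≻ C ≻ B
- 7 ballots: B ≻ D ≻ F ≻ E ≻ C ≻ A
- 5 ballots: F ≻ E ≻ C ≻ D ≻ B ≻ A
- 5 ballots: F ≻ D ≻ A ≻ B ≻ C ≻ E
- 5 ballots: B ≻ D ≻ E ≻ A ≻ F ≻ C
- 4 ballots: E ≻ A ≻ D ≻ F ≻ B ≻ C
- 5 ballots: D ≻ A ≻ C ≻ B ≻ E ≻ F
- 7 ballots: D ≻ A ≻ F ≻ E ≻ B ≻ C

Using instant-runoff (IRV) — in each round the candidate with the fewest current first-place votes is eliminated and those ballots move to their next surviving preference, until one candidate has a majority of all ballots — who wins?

D

Round 1: A 7, B 12, C 0, D 12, E 4, F 10. C eliminated.
Round 2: A 7, B 12, D 12, E 4, F 10. E eliminated.
Round 3: A 11, B 12, D 12, F 10. F eliminated.
Round 4: A 11, B 12, D 22. A eliminated.
Round 5: B 12, D 33. D has a majority (≥23).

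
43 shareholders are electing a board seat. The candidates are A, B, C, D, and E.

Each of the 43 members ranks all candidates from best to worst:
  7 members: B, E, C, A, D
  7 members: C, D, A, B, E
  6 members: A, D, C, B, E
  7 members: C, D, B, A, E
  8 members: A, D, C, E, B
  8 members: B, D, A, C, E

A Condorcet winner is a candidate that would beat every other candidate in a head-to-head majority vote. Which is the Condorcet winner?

D

D vs A: 22–21
D vs B: 28–15
D vs C: 22–21
D vs E: 36–7
D beats every other candidate.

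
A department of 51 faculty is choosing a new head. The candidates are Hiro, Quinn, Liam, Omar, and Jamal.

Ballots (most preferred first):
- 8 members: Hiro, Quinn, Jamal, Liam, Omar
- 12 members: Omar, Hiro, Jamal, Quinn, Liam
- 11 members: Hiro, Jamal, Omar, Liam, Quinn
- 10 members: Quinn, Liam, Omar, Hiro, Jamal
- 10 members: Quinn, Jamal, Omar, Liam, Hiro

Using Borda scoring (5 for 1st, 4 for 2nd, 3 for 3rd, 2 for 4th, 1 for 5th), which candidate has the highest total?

Hiro: 8×5 + 12×4 + 11×5 + 10×2 + 10×1 = 173
Quinn: 8×4 + 12×2 + 11×1 + 10×5 + 10×5 = 167
Liam: 8×2 + 12×1 + 11×2 + 10×4 + 10×2 = 110
Omar: 8×1 + 12×5 + 11×3 + 10×3 + 10×3 = 161
Jamal: 8×3 + 12×3 + 11×4 + 10×1 + 10×4 = 154

Hiro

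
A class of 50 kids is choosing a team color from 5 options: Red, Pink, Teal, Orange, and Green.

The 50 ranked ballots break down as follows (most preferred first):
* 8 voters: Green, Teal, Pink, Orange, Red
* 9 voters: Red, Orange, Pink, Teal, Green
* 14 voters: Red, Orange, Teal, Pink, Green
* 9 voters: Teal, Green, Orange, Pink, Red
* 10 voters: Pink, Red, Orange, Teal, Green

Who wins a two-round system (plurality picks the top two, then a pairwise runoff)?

Pink

Round 1 first-place votes: Red 23, Pink 10, Teal 9, Orange 0, Green 8. Red and Pink advance.
Runoff: Red is ranked above Pink on 23 ballots, Pink above Red on 27.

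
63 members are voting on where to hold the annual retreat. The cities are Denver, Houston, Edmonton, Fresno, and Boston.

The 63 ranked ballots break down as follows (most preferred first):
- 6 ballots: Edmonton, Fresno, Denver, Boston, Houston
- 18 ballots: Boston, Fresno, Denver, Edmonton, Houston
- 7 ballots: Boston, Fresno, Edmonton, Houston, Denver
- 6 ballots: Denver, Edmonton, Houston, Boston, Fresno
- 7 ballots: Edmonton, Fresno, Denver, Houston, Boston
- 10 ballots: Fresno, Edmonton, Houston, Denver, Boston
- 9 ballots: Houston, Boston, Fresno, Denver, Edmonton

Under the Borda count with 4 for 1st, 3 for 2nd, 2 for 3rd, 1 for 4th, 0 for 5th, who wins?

Denver: 6×2 + 18×2 + 7×0 + 6×4 + 7×2 + 10×1 + 9×1 = 105
Houston: 6×0 + 18×0 + 7×1 + 6×2 + 7×1 + 10×2 + 9×4 = 82
Edmonton: 6×4 + 18×1 + 7×2 + 6×3 + 7×4 + 10×3 + 9×0 = 132
Fresno: 6×3 + 18×3 + 7×3 + 6×0 + 7×3 + 10×4 + 9×2 = 172
Boston: 6×1 + 18×4 + 7×4 + 6×1 + 7×0 + 10×0 + 9×3 = 139

Fresno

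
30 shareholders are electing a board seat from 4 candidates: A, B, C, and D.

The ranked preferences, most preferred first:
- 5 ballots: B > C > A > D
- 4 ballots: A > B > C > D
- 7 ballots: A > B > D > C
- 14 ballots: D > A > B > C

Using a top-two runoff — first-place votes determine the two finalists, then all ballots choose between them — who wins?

A

Round 1 first-place votes: A 11, B 5, C 0, D 14. D and A advance.
Runoff: D is ranked above A on 14 ballots, A above D on 16.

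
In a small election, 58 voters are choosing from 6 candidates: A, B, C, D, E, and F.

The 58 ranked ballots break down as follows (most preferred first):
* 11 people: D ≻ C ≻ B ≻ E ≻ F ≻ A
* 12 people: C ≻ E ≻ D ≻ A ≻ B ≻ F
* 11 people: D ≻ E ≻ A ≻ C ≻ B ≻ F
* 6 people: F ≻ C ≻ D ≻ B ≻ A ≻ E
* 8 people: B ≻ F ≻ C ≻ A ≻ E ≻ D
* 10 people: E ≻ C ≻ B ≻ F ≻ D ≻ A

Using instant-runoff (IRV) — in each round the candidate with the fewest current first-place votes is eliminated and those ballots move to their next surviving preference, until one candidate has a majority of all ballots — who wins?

Round 1: A 0, B 8, C 12, D 22, E 10, F 6. A eliminated.
Round 2: B 8, C 12, D 22, E 10, F 6. F eliminated.
Round 3: B 8, C 18, D 22, E 10. B eliminated.
Round 4: C 26, D 22, E 10. E eliminated.
Round 5: C 36, D 22. C has a majority (≥30).

C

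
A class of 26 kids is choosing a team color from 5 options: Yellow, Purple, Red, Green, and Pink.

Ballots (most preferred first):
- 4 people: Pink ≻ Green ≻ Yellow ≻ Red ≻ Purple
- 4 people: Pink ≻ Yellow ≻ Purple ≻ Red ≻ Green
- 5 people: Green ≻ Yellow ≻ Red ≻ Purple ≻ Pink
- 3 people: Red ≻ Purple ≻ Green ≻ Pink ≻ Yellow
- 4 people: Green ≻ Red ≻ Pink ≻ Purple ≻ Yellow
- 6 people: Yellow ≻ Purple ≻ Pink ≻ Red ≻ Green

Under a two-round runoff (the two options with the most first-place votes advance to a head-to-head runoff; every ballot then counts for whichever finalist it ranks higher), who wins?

Pink

Round 1 first-place votes: Yellow 6, Purple 0, Red 3, Green 9, Pink 8. Green and Pink advance.
Runoff: Green is ranked above Pink on 12 ballots, Pink above Green on 14.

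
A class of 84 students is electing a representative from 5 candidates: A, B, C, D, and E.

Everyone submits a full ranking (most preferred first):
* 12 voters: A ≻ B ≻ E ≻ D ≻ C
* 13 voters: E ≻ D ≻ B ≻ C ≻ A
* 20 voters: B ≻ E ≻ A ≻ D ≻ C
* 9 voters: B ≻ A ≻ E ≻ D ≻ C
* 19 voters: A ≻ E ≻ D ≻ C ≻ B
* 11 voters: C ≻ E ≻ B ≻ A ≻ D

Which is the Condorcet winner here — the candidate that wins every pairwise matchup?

E

E vs A: 44–40
E vs B: 43–41
E vs C: 73–11
E vs D: 84–0
E beats every other candidate.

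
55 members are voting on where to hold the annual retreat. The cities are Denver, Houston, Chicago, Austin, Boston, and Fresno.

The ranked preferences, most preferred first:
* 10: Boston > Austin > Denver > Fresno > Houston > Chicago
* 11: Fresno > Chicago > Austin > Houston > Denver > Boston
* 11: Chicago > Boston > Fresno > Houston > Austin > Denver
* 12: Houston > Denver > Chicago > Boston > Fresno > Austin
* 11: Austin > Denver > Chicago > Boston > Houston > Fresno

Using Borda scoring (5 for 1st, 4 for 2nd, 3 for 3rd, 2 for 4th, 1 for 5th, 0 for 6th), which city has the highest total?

Chicago

Denver: 10×3 + 11×1 + 11×0 + 12×4 + 11×4 = 133
Houston: 10×1 + 11×2 + 11×2 + 12×5 + 11×1 = 125
Chicago: 10×0 + 11×4 + 11×5 + 12×3 + 11×3 = 168
Austin: 10×4 + 11×3 + 11×1 + 12×0 + 11×5 = 139
Boston: 10×5 + 11×0 + 11×4 + 12×2 + 11×2 = 140
Fresno: 10×2 + 11×5 + 11×3 + 12×1 + 11×0 = 120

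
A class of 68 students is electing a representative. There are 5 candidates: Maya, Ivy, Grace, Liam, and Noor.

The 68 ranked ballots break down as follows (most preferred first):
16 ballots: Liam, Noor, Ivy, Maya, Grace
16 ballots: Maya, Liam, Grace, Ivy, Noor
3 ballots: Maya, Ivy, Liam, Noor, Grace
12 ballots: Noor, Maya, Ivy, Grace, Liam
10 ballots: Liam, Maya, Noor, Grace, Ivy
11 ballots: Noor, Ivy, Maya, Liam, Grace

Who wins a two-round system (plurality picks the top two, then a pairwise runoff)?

Round 1 first-place votes: Maya 19, Ivy 0, Grace 0, Liam 26, Noor 23. Liam and Noor advance.
Runoff: Liam is ranked above Noor on 45 ballots, Noor above Liam on 23.

Liam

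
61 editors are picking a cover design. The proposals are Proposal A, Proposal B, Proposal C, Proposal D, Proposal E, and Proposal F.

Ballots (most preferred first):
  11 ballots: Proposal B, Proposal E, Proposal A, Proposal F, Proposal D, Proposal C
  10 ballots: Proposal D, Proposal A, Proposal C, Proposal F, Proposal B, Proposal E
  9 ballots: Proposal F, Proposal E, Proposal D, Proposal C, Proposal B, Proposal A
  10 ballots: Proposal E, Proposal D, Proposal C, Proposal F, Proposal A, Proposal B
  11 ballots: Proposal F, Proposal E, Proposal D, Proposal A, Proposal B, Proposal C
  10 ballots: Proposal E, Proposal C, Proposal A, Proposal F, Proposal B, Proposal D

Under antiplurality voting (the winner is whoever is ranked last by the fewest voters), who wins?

Proposal F

Last-place votes: Proposal A 9, Proposal B 10, Proposal C 22, Proposal D 10, Proposal E 10, Proposal F 0.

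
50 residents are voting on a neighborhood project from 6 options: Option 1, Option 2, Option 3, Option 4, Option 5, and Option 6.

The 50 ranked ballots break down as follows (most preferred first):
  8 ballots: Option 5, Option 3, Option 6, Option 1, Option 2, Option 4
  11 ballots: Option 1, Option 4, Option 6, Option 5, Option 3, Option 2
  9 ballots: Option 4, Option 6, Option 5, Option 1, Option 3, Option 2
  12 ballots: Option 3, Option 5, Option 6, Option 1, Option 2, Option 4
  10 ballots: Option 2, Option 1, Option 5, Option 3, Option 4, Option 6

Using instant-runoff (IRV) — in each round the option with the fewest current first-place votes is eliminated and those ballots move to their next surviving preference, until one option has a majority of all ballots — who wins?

Option 1

Round 1: Option 1 11, Option 2 10, Option 3 12, Option 4 9, Option 5 8, Option 6 0. Option 6 eliminated.
Round 2: Option 1 11, Option 2 10, Option 3 12, Option 4 9, Option 5 8. Option 5 eliminated.
Round 3: Option 1 11, Option 2 10, Option 3 20, Option 4 9. Option 4 eliminated.
Round 4: Option 1 20, Option 2 10, Option 3 20. Option 2 eliminated.
Round 5: Option 1 30, Option 3 20. Option 1 has a majority (≥26).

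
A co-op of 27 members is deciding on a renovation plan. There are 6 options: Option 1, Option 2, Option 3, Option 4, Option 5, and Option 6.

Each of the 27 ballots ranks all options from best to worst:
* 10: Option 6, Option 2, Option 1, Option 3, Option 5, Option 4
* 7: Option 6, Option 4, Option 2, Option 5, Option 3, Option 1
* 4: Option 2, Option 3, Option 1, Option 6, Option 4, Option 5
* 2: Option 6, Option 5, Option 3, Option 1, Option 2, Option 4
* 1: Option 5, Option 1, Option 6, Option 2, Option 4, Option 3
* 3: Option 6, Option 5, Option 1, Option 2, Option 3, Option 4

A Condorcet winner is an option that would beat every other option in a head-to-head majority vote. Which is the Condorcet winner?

Option 6

Option 6 vs Option 1: 22–5
Option 6 vs Option 2: 23–4
Option 6 vs Option 3: 23–4
Option 6 vs Option 4: 27–0
Option 6 vs Option 5: 26–1
Option 6 beats every other option.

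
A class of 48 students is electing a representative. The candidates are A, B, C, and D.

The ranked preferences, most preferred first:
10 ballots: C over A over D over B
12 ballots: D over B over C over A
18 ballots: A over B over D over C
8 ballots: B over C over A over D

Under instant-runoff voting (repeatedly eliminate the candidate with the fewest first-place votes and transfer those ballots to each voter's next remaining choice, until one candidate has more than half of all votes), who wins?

Round 1: A 18, B 8, C 10, D 12. B eliminated.
Round 2: A 18, C 18, D 12. D eliminated.
Round 3: A 18, C 30. C has a majority (≥25).

C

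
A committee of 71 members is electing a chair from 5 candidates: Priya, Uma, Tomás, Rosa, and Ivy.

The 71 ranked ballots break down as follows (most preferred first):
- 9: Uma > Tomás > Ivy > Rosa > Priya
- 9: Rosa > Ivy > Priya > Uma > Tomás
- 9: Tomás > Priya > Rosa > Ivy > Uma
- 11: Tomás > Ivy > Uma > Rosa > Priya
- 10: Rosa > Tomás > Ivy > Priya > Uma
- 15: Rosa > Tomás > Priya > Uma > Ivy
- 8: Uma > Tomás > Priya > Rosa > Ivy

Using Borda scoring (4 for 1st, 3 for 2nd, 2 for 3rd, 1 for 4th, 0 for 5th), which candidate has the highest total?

Priya: 9×0 + 9×2 + 9×3 + 11×0 + 10×1 + 15×2 + 8×2 = 101
Uma: 9×4 + 9×1 + 9×0 + 11×2 + 10×0 + 15×1 + 8×4 = 114
Tomás: 9×3 + 9×0 + 9×4 + 11×4 + 10×3 + 15×3 + 8×3 = 206
Rosa: 9×1 + 9×4 + 9×2 + 11×1 + 10×4 + 15×4 + 8×1 = 182
Ivy: 9×2 + 9×3 + 9×1 + 11×3 + 10×2 + 15×0 + 8×0 = 107

Tomás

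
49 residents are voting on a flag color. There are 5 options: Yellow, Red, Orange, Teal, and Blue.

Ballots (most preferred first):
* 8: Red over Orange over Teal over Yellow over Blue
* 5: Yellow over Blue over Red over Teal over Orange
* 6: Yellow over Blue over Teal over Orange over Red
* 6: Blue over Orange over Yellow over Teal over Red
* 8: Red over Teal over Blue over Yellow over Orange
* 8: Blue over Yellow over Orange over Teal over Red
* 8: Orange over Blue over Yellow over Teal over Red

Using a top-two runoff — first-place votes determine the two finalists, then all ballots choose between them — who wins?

Round 1 first-place votes: Yellow 11, Red 16, Orange 8, Teal 0, Blue 14. Red and Blue advance.
Runoff: Red is ranked above Blue on 16 ballots, Blue above Red on 33.

Blue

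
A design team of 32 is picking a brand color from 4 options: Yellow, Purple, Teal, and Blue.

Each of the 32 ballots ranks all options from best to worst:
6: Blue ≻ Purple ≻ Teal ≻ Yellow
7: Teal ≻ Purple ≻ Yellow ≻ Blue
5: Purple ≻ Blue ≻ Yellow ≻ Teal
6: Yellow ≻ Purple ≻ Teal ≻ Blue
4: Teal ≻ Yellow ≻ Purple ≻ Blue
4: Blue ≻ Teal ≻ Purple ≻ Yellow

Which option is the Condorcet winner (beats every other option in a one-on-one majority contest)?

Purple

Purple vs Yellow: 22–10
Purple vs Teal: 17–15
Purple vs Blue: 22–10
Purple beats every other option.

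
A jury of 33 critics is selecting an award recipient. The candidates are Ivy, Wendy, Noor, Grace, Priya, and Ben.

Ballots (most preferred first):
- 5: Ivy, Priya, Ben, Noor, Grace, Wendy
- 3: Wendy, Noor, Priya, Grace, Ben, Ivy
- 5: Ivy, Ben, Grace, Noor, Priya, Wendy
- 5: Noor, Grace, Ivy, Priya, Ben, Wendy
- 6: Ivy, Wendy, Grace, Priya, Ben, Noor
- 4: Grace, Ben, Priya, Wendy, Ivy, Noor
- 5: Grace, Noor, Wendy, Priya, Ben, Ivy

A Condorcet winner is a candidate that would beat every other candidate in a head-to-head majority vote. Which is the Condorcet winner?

Grace vs Ivy: 17–16
Grace vs Wendy: 24–9
Grace vs Noor: 20–13
Grace vs Priya: 25–8
Grace vs Ben: 23–10
Grace beats every other candidate.

Grace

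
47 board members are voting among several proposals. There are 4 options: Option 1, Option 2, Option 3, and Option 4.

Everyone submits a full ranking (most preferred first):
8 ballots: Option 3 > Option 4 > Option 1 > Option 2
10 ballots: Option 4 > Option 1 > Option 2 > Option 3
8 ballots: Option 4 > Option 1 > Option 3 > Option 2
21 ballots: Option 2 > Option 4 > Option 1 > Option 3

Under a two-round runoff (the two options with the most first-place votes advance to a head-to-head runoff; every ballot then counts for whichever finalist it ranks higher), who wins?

Round 1 first-place votes: Option 1 0, Option 2 21, Option 3 8, Option 4 18. Option 2 and Option 4 advance.
Runoff: Option 2 is ranked above Option 4 on 21 ballots, Option 4 above Option 2 on 26.

Option 4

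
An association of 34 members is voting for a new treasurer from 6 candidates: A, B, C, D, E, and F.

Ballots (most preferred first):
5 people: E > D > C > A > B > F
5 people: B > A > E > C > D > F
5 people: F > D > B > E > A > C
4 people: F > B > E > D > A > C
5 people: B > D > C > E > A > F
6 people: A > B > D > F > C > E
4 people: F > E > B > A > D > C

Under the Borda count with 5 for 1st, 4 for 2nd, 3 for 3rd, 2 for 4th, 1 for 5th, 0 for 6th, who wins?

B

A: 5×2 + 5×4 + 5×1 + 4×1 + 5×1 + 6×5 + 4×2 = 82
B: 5×1 + 5×5 + 5×3 + 4×4 + 5×5 + 6×4 + 4×3 = 122
C: 5×3 + 5×2 + 5×0 + 4×0 + 5×3 + 6×1 + 4×0 = 46
D: 5×4 + 5×1 + 5×4 + 4×2 + 5×4 + 6×3 + 4×1 = 95
E: 5×5 + 5×3 + 5×2 + 4×3 + 5×2 + 6×0 + 4×4 = 88
F: 5×0 + 5×0 + 5×5 + 4×5 + 5×0 + 6×2 + 4×5 = 77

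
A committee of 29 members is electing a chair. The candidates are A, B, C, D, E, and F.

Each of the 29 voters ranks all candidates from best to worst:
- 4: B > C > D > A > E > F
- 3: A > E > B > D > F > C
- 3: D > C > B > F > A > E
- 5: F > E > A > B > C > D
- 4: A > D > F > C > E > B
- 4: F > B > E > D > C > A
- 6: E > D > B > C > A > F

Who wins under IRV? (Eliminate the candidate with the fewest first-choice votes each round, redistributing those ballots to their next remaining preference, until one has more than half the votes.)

B

Round 1: A 7, B 4, C 0, D 3, E 6, F 9. C eliminated.
Round 2: A 7, B 4, D 3, E 6, F 9. D eliminated.
Round 3: A 7, B 7, E 6, F 9. E eliminated.
Round 4: A 7, B 13, F 9. A eliminated.
Round 5: B 16, F 13. B has a majority (≥15).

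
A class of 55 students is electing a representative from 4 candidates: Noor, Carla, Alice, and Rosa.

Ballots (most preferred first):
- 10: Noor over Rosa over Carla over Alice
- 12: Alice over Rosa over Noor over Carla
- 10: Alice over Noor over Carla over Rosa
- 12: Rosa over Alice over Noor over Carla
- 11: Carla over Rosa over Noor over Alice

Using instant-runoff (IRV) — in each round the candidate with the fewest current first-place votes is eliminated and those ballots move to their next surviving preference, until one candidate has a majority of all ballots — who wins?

Round 1: Noor 10, Carla 11, Alice 22, Rosa 12. Noor eliminated.
Round 2: Carla 11, Alice 22, Rosa 22. Carla eliminated.
Round 3: Alice 22, Rosa 33. Rosa has a majority (≥28).

Rosa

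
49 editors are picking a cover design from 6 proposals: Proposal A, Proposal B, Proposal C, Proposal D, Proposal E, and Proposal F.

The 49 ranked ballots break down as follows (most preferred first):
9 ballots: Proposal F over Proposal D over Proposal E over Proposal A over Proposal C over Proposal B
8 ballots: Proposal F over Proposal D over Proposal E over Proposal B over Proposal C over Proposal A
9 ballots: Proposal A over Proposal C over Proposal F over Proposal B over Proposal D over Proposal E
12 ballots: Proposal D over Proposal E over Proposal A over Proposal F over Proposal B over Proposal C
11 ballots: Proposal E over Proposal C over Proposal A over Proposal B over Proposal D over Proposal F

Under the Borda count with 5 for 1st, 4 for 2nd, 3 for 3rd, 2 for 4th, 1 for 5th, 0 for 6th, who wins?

Proposal A: 9×2 + 8×0 + 9×5 + 12×3 + 11×3 = 132
Proposal B: 9×0 + 8×2 + 9×2 + 12×1 + 11×2 = 68
Proposal C: 9×1 + 8×1 + 9×4 + 12×0 + 11×4 = 97
Proposal D: 9×4 + 8×4 + 9×1 + 12×5 + 11×1 = 148
Proposal E: 9×3 + 8×3 + 9×0 + 12×4 + 11×5 = 154
Proposal F: 9×5 + 8×5 + 9×3 + 12×2 + 11×0 = 136

Proposal E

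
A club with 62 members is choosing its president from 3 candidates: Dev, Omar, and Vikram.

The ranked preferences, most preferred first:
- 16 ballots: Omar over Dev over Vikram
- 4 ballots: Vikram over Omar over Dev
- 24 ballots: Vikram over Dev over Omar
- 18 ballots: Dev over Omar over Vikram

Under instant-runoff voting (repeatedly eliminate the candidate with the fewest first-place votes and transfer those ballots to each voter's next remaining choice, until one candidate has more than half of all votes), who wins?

Round 1: Dev 18, Omar 16, Vikram 28. Omar eliminated.
Round 2: Dev 34, Vikram 28. Dev has a majority (≥32).

Dev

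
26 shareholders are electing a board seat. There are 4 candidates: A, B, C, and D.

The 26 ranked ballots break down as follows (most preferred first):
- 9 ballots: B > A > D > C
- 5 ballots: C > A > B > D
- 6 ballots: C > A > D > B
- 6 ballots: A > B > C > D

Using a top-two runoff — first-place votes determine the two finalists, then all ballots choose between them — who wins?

Round 1 first-place votes: A 6, B 9, C 11, D 0. C and B advance.
Runoff: C is ranked above B on 11 ballots, B above C on 15.

B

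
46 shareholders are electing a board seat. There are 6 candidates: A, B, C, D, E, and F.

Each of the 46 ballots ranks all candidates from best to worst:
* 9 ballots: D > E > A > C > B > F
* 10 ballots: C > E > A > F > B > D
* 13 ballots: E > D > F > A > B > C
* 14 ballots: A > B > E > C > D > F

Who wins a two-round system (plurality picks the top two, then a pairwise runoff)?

Round 1 first-place votes: A 14, B 0, C 10, D 9, E 13, F 0. A and E advance.
Runoff: A is ranked above E on 14 ballots, E above A on 32.

E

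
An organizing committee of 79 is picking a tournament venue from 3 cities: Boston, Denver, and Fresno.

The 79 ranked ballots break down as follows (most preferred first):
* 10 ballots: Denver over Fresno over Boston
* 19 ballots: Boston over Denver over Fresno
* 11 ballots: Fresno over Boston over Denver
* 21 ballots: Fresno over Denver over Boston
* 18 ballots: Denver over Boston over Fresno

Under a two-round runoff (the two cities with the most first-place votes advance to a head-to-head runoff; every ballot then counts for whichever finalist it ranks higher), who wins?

Denver

Round 1 first-place votes: Boston 19, Denver 28, Fresno 32. Fresno and Denver advance.
Runoff: Fresno is ranked above Denver on 32 ballots, Denver above Fresno on 47.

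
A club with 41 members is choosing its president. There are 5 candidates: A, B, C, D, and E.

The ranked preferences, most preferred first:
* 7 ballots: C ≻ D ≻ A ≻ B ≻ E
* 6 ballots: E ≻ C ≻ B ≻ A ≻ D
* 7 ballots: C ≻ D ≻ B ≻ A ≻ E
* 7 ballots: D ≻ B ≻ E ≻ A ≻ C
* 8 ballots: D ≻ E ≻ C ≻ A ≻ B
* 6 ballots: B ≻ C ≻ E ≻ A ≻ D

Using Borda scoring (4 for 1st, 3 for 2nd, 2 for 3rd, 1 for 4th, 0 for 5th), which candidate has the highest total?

C

A: 7×2 + 6×1 + 7×1 + 7×1 + 8×1 + 6×1 = 48
B: 7×1 + 6×2 + 7×2 + 7×3 + 8×0 + 6×4 = 78
C: 7×4 + 6×3 + 7×4 + 7×0 + 8×2 + 6×3 = 108
D: 7×3 + 6×0 + 7×3 + 7×4 + 8×4 + 6×0 = 102
E: 7×0 + 6×4 + 7×0 + 7×2 + 8×3 + 6×2 = 74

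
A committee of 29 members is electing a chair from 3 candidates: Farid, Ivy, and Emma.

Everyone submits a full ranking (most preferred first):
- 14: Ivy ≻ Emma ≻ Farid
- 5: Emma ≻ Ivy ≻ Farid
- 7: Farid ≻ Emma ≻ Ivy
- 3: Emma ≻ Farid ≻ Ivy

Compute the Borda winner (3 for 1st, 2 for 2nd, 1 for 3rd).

Emma

Farid: 14×1 + 5×1 + 7×3 + 3×2 = 46
Ivy: 14×3 + 5×2 + 7×1 + 3×1 = 62
Emma: 14×2 + 5×3 + 7×2 + 3×3 = 66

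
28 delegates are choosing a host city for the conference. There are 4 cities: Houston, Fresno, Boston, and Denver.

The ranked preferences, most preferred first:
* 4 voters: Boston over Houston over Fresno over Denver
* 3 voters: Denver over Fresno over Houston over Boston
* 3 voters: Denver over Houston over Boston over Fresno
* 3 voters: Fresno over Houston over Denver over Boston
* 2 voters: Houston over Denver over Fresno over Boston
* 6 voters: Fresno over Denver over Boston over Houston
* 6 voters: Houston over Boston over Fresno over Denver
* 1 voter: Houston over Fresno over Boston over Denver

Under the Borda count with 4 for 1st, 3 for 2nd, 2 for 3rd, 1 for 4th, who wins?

Houston

Houston: 4×3 + 3×2 + 3×3 + 3×3 + 2×4 + 6×1 + 6×4 + 1×4 = 78
Fresno: 4×2 + 3×3 + 3×1 + 3×4 + 2×2 + 6×4 + 6×2 + 1×3 = 75
Boston: 4×4 + 3×1 + 3×2 + 3×1 + 2×1 + 6×2 + 6×3 + 1×2 = 62
Denver: 4×1 + 3×4 + 3×4 + 3×2 + 2×3 + 6×3 + 6×1 + 1×1 = 65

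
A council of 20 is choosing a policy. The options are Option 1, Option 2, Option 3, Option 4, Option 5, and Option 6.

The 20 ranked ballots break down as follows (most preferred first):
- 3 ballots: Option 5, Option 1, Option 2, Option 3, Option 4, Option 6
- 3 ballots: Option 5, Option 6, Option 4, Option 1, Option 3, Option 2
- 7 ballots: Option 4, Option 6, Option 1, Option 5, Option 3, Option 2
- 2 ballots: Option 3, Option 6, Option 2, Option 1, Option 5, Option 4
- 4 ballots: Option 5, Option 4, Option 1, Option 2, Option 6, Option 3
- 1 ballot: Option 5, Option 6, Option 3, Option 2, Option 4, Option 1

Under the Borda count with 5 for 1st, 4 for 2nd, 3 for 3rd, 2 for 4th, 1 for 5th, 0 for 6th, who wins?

Option 1: 3×4 + 3×2 + 7×3 + 2×2 + 4×3 + 1×0 = 55
Option 2: 3×3 + 3×0 + 7×0 + 2×3 + 4×2 + 1×2 = 25
Option 3: 3×2 + 3×1 + 7×1 + 2×5 + 4×0 + 1×3 = 29
Option 4: 3×1 + 3×3 + 7×5 + 2×0 + 4×4 + 1×1 = 64
Option 5: 3×5 + 3×5 + 7×2 + 2×1 + 4×5 + 1×5 = 71
Option 6: 3×0 + 3×4 + 7×4 + 2×4 + 4×1 + 1×4 = 56

Option 5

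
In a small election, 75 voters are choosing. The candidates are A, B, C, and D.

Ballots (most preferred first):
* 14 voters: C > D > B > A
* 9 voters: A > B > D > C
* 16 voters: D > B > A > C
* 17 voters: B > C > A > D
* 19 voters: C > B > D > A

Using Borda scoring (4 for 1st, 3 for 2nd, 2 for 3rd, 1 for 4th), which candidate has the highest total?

B

A: 14×1 + 9×4 + 16×2 + 17×2 + 19×1 = 135
B: 14×2 + 9×3 + 16×3 + 17×4 + 19×3 = 228
C: 14×4 + 9×1 + 16×1 + 17×3 + 19×4 = 208
D: 14×3 + 9×2 + 16×4 + 17×1 + 19×2 = 179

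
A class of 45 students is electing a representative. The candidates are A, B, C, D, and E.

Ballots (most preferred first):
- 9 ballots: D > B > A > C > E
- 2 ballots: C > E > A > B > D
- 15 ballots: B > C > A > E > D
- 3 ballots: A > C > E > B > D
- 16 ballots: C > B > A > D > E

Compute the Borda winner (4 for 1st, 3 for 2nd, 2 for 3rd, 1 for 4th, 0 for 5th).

A: 9×2 + 2×2 + 15×2 + 3×4 + 16×2 = 96
B: 9×3 + 2×1 + 15×4 + 3×1 + 16×3 = 140
C: 9×1 + 2×4 + 15×3 + 3×3 + 16×4 = 135
D: 9×4 + 2×0 + 15×0 + 3×0 + 16×1 = 52
E: 9×0 + 2×3 + 15×1 + 3×2 + 16×0 = 27

B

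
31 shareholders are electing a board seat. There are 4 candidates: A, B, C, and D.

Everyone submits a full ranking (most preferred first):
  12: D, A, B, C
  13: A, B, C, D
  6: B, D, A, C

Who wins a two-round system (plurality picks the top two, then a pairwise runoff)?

D

Round 1 first-place votes: A 13, B 6, C 0, D 12. A and D advance.
Runoff: A is ranked above D on 13 ballots, D above A on 18.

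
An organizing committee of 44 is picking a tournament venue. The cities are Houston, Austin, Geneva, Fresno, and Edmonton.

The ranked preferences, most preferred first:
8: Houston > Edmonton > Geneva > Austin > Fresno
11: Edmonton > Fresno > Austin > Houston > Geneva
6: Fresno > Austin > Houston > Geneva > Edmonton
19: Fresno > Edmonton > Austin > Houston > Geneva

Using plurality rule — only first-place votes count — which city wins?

Fresno

First-place votes: Houston 8, Austin 0, Geneva 0, Fresno 25, Edmonton 11.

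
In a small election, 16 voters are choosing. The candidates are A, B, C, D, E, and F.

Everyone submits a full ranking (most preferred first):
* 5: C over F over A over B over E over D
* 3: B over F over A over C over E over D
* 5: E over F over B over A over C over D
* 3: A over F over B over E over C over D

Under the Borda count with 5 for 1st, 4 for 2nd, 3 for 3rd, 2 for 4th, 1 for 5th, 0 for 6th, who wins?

A: 5×3 + 3×3 + 5×2 + 3×5 = 49
B: 5×2 + 3×5 + 5×3 + 3×3 = 49
C: 5×5 + 3×2 + 5×1 + 3×1 = 39
D: 5×0 + 3×0 + 5×0 + 3×0 = 0
E: 5×1 + 3×1 + 5×5 + 3×2 = 39
F: 5×4 + 3×4 + 5×4 + 3×4 = 64

F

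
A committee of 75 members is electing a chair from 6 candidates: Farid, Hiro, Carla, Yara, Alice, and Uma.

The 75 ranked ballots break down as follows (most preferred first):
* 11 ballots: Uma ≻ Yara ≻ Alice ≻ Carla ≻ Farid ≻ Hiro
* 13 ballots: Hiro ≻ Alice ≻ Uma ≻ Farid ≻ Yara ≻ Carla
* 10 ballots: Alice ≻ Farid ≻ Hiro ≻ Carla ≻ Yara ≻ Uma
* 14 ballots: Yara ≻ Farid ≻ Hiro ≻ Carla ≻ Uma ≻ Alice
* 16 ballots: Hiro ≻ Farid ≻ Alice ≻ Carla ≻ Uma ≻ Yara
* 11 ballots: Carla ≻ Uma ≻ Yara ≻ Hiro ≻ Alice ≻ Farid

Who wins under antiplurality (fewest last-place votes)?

Uma

Last-place votes: Farid 11, Hiro 11, Carla 13, Yara 16, Alice 14, Uma 10.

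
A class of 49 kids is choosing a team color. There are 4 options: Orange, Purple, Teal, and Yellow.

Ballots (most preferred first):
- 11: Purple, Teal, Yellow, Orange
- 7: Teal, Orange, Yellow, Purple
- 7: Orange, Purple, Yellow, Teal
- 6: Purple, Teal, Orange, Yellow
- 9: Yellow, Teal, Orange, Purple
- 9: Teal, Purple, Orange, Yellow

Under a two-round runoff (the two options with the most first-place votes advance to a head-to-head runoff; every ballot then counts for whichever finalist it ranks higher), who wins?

Round 1 first-place votes: Orange 7, Purple 17, Teal 16, Yellow 9. Purple and Teal advance.
Runoff: Purple is ranked above Teal on 24 ballots, Teal above Purple on 25.

Teal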